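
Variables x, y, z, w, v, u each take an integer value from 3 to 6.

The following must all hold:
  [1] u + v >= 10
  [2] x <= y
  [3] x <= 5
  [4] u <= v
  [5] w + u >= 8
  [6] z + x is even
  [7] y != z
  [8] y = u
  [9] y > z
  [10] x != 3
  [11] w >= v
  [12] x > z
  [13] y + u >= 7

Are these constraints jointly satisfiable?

Satisfiable

Take x = 5, y = 5, z = 3, w = 6, v = 5, u = 5. Then constraint 1: u + v = 10; constraint 5: w + u = 11, and every other listed constraint is also met.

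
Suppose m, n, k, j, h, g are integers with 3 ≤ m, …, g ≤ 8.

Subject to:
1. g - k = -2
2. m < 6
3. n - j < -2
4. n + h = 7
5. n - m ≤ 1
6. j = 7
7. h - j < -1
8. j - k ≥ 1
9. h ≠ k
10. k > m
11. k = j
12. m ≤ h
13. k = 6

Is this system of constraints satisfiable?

Constraint 13 fixes k = 6 and constraint 6 fixes j = 7, but constraint 11 requires k = j. Since 6 ≠ 7, contradiction.

Unsatisfiable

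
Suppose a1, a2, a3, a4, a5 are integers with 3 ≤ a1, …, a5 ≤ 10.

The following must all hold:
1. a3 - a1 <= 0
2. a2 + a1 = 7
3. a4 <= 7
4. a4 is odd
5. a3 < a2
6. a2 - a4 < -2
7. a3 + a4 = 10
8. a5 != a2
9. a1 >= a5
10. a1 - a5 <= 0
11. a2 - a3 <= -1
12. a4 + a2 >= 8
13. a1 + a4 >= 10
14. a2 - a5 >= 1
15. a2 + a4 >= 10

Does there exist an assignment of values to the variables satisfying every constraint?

Unsatisfiable

Constraints 1, 10, 11, and 14 give a3 − a2 ≥ 1, a2 − a5 ≥ 1, a5 − a1 ≥ 0, a1 − a3 ≥ 0.
Adding all 4 inequalities: the left sides telescope to 0, and the right sides sum to 1 + 1 + 0 + 0 = 2. So 0 ≥ 2, which is false.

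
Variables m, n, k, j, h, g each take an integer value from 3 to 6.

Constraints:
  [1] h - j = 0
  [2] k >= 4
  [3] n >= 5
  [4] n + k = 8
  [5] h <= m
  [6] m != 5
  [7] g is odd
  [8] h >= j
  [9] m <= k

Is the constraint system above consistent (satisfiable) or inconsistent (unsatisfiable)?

From constraint 3: n ≥ 5. From constraint 2: k ≥ 4. Hence n + k ≥ 9. But constraint 4 requires n + k = 8, and 8 < 9. Contradiction.

Unsatisfiable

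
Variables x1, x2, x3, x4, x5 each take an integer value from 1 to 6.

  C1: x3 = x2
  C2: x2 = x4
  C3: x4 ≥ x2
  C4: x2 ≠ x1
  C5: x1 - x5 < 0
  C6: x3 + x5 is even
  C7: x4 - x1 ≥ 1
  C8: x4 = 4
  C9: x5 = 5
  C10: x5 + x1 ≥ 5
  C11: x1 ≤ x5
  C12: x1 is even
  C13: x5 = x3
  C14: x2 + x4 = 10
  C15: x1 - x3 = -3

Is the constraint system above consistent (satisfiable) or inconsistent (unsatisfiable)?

Constraint 9 fixes x5 = 5 and constraint 8 fixes x4 = 4. Constraints 1, 2, and 13 give x5 = x3 = x2 = x4, so x5 = x4. But 5 ≠ 4 — contradiction.

Unsatisfiable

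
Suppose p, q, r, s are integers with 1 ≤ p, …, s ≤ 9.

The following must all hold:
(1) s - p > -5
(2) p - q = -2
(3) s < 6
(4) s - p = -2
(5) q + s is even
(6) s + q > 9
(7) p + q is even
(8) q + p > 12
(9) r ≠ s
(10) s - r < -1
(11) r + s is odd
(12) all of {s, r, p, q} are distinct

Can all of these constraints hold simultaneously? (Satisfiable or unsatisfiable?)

Try p = 6, q = 8, r = 7, s = 4.
Check constraint 1: s - p = -2; constraint 2: p - q = -2. The remaining constraints are straightforward to verify.

Satisfiable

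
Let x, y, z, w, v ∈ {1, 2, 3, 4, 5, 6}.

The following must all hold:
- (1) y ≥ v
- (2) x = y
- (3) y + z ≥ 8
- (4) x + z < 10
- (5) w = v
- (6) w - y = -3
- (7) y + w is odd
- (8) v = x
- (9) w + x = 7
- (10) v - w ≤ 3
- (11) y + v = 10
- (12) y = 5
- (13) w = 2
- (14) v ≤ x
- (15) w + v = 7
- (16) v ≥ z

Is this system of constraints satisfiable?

Constraint 13 fixes w = 2 and constraint 12 fixes y = 5. Constraints 2, 5, and 8 give w = v = x = y, so w = y. But 2 ≠ 5 — contradiction.

Unsatisfiable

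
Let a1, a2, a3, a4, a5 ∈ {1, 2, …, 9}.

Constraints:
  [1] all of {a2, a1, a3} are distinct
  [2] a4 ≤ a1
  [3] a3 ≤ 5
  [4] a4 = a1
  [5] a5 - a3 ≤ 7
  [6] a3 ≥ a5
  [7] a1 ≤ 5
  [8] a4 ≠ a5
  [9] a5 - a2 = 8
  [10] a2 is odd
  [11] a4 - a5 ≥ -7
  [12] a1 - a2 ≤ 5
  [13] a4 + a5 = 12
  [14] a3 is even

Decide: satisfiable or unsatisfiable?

From constraints 2 and 7: a4 ≤ a1 ≤ 5. From constraints 3 and 6: a5 ≤ a3 ≤ 5. Hence a4 + a5 ≤ 10. But constraint 13 requires a4 + a5 = 12, and 12 > 10. Contradiction.

Unsatisfiable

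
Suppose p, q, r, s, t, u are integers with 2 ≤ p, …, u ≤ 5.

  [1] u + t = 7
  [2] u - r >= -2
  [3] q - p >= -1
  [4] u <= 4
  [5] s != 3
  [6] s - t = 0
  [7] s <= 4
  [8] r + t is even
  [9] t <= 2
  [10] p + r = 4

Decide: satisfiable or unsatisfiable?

Unsatisfiable

From constraint 4: u ≤ 4. From constraint 9: t ≤ 2. Hence u + t ≤ 6. But constraint 1 requires u + t = 7, and 7 > 6. Contradiction.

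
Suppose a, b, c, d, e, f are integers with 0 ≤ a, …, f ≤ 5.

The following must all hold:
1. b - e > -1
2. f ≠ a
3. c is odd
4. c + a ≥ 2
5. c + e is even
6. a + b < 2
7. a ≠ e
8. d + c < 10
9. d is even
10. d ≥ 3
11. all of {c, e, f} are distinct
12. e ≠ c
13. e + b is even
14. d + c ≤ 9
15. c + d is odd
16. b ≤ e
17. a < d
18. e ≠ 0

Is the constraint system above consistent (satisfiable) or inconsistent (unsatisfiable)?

Satisfiable

Take a = 0, b = 1, c = 3, d = 4, e = 1, f = 4. Then constraint 1: b - e = 0; constraint 4: c + a = 3; constraint 6: a + b = 1, and every other listed constraint is also met.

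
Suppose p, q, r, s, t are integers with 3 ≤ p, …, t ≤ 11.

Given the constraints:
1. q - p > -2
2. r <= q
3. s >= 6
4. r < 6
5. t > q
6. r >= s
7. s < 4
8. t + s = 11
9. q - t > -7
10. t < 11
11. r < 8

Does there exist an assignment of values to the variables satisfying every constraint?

Unsatisfiable

From constraints 3 and 6: r ≥ s and s ≥ 6, so r ≥ 6. From constraint 4: r ≤ 5. But 5 < 6, so no value of r works.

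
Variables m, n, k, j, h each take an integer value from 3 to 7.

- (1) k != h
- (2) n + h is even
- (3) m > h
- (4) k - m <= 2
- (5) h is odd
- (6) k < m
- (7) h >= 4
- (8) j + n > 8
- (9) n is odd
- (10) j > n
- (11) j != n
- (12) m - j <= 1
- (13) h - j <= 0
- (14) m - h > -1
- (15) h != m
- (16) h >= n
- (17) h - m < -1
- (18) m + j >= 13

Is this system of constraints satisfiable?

Satisfiable

Try m = 7, n = 3, k = 6, j = 6, h = 5.
Check constraint 4: k - m = -1; constraint 8: j + n = 9; constraint 12: m - j = 1. The remaining constraints are straightforward to verify.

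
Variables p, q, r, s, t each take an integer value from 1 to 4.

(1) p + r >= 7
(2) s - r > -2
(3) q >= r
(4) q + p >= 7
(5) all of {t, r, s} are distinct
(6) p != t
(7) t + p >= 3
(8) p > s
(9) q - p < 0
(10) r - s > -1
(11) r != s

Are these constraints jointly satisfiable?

One satisfying assignment is p = 4, q = 3, r = 3, s = 2, t = 1.
For the less obvious constraints — constraint 1: p + r = 7; constraint 2: s - r = -1 — and the others hold by inspection.

Satisfiable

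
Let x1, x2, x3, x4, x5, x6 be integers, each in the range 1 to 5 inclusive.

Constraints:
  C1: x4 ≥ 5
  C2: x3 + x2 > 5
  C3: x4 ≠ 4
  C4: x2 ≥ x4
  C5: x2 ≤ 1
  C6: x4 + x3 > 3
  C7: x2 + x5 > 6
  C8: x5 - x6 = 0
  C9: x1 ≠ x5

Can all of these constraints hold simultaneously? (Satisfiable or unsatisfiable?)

From constraints 1 and 4: x2 ≥ x4 and x4 ≥ 5, so x2 ≥ 5. From constraint 5: x2 ≤ 1. But 1 < 5, so no value of x2 works.

Unsatisfiable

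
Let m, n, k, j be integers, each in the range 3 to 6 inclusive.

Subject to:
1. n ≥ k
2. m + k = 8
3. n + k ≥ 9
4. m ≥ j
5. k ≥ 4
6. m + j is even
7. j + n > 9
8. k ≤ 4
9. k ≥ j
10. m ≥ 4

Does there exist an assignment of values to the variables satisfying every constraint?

Setting (m, n, k, j) = (4, 6, 4, 4) satisfies everything: constraint 2: m + k = 8; constraint 3: n + k = 10, and the others follow.

Satisfiable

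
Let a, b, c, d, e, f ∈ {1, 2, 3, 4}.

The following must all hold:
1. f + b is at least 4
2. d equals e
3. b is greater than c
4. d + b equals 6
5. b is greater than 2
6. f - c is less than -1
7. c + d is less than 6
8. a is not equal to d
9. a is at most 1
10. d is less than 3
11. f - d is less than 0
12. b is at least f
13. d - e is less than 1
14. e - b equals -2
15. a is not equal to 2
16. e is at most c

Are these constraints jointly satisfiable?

One satisfying assignment is a = 1, b = 4, c = 3, d = 2, e = 2, f = 1.
For the less obvious constraints — constraint 1: f + b = 5; constraint 4: d + b = 6 — and the others hold by inspection.

Satisfiable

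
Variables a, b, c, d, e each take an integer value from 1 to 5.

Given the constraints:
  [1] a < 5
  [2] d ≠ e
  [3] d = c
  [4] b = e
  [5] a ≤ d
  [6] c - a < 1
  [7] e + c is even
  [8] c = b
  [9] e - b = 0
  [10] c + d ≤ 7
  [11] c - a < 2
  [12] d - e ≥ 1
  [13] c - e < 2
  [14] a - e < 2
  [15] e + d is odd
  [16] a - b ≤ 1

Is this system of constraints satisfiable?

Unsatisfiable

From constraints 3, 4, and 8, d = c = b = e, so d = e. But constraint 2 says d ≠ e. Contradiction.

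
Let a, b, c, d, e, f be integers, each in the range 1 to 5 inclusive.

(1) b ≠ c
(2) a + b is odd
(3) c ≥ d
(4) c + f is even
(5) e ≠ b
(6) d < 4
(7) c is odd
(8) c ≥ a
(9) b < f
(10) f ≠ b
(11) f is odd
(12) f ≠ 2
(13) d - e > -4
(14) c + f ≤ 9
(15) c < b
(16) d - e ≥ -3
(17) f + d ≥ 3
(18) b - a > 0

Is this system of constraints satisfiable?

Satisfiable

One satisfying assignment is a = 1, b = 4, c = 3, d = 1, e = 3, f = 5.
For the less obvious constraints — constraint 13: d - e = -2; constraint 14: c + f = 8; constraint 16: d - e = -2 — and the others hold by inspection.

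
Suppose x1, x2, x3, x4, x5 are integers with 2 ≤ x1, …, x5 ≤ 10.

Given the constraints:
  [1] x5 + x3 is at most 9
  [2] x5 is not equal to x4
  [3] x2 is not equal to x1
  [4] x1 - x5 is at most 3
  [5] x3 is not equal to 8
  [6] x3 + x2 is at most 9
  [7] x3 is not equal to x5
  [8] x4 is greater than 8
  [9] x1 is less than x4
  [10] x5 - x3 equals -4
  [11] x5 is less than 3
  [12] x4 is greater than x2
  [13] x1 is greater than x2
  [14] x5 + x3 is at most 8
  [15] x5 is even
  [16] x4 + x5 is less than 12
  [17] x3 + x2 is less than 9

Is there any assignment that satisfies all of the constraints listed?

Satisfiable

Setting (x1, x2, x3, x4, x5) = (4, 2, 6, 9, 2) satisfies everything: constraint 1: x5 + x3 = 8; constraint 4: x1 - x5 = 2; constraint 6: x3 + x2 = 8, and the others follow.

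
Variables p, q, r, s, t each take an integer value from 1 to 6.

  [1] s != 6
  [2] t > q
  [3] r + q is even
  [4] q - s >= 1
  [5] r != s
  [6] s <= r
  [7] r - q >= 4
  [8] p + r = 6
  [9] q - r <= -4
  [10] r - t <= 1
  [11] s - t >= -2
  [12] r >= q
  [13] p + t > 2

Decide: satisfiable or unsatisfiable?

Constraints 4, 9, 10, and 11 give r − q ≥ 4, q − s ≥ 1, s − t ≥ -2, t − r ≥ -1.
Adding all 4 inequalities: the left sides telescope to 0, and the right sides sum to 4 + 1 + (-2) + (-1) = 2. So 0 ≥ 2, which is false.

Unsatisfiable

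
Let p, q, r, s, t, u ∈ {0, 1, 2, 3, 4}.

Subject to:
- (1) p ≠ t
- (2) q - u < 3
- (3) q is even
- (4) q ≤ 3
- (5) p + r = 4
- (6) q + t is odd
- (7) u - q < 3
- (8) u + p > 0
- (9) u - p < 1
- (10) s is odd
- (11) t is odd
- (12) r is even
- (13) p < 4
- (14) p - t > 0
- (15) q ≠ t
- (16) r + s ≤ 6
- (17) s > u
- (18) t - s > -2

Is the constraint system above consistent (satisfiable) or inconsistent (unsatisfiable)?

Setting (p, q, r, s, t, u) = (2, 0, 2, 1, 1, 0) satisfies everything: constraint 2: q - u = 0; constraint 5: p + r = 4; constraint 7: u - q = 0, and the others follow.

Satisfiable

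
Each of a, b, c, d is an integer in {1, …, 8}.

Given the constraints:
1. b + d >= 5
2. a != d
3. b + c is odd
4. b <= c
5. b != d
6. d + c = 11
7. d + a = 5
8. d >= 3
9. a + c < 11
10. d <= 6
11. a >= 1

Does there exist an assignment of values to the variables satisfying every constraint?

Satisfiable

One satisfying assignment is a = 1, b = 2, c = 7, d = 4.
For the less obvious constraints — constraint 1: b + d = 6; constraint 6: d + c = 11 — and the others hold by inspection.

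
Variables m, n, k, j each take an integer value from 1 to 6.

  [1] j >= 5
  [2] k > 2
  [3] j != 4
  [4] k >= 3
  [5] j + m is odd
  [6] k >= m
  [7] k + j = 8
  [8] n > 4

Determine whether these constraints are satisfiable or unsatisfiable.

The assignment m = 2, n = 5, k = 3, j = 5 works:
  constraint 5 holds since j + m = 7 is odd.
  constraint 7 holds since k + j = 8.
The rest check out directly.

Satisfiable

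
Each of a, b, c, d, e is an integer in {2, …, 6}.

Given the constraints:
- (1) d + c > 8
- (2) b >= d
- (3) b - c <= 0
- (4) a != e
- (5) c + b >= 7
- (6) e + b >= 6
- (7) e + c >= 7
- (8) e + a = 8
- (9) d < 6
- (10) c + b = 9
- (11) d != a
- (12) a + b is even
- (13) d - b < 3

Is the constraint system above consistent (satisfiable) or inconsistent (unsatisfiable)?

Satisfiable

Take a = 5, b = 3, c = 6, d = 3, e = 3. Then constraint 1: d + c = 9; constraint 3: b - c = -3; constraint 5: c + b = 9, and every other listed constraint is also met.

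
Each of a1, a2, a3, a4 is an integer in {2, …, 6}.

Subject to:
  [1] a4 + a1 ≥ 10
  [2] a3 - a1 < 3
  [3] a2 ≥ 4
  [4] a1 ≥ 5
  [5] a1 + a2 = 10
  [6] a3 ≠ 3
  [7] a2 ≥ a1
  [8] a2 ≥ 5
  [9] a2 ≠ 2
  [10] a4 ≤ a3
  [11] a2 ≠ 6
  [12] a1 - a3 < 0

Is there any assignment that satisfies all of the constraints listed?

The assignment a1 = 5, a2 = 5, a3 = 6, a4 = 5 works:
  constraint 1 holds since a4 + a1 = 10.
  constraint 2 holds since a3 - a1 = 1.
  constraint 5 holds since a1 + a2 = 10.
The rest check out directly.

Satisfiable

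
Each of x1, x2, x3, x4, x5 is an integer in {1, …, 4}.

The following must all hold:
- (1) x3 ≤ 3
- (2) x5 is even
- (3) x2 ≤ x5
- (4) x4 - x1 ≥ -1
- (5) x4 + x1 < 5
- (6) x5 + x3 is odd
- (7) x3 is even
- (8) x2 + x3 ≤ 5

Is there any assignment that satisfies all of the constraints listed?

Unsatisfiable

Constraint 2 makes x5 even and constraint 7 makes x3 even, so x5 + x3 must be even. Constraint 6 says x5 + x3 is odd — contradiction.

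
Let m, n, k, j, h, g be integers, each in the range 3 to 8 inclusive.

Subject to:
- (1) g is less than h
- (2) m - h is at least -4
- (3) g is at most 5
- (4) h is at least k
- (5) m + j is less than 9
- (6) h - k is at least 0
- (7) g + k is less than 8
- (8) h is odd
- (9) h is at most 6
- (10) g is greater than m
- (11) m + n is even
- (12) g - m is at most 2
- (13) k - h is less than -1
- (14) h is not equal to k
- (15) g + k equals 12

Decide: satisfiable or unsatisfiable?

Unsatisfiable

From constraint 3: g ≤ 5. From constraints 4 and 9: k ≤ h ≤ 6. Hence g + k ≤ 11. But constraint 15 requires g + k = 12, and 12 > 11. Contradiction.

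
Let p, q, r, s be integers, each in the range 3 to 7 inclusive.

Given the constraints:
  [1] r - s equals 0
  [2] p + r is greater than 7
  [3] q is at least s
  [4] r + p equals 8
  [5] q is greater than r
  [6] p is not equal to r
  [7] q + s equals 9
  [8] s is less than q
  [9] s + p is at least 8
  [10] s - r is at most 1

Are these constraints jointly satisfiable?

Satisfiable

Try p = 5, q = 6, r = 3, s = 3.
Check constraint 1: r - s = 0; constraint 2: p + r = 8; constraint 4: r + p = 8. The remaining constraints are straightforward to verify.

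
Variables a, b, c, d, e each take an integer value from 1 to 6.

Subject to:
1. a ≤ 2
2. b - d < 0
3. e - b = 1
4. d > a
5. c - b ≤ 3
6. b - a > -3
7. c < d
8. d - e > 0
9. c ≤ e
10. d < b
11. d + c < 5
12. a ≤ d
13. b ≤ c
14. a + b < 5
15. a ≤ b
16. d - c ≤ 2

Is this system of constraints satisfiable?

Unsatisfiable

Constraints 8, 9, 10, and 13 give e < d, d < b, b ≤ c, c ≤ e. Chaining: e < d < b ≤ c ≤ e, which forces e < e — impossible.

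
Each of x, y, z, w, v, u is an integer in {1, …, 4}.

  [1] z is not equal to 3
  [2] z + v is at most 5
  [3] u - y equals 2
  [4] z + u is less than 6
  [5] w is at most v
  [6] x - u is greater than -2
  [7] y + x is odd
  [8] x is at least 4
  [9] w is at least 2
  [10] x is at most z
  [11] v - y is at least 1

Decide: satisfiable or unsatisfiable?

From constraints 8 and 10: z ≥ x ≥ 4. From constraints 5 and 9: v ≥ w ≥ 2. Hence z + v ≥ 6. But constraint 2 requires z + v ≤ 5, and 5 < 6. Contradiction.

Unsatisfiable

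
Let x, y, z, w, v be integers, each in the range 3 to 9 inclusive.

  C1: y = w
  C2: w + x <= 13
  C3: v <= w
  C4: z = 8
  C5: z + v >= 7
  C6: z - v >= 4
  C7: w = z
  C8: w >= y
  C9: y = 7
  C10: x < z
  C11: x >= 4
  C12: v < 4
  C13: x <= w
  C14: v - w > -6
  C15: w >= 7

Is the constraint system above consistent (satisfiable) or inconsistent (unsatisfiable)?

Unsatisfiable

Constraint 9 fixes y = 7 and constraint 4 fixes z = 8. Constraints 1 and 7 give y = w = z, so y = z. But 7 ≠ 8 — contradiction.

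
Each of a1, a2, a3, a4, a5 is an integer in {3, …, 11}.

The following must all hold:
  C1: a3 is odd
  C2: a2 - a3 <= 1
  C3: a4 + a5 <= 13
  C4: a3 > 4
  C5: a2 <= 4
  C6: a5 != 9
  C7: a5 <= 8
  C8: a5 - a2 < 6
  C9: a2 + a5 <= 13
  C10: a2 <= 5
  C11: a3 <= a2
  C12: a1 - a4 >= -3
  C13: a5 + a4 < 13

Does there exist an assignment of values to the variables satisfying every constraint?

Unsatisfiable

From constraint 4: a3 ≥ 5. From constraints 5 and 11: a3 ≤ a2 and a2 ≤ 4, so a3 ≤ 4. But 4 < 5, so no value of a3 works.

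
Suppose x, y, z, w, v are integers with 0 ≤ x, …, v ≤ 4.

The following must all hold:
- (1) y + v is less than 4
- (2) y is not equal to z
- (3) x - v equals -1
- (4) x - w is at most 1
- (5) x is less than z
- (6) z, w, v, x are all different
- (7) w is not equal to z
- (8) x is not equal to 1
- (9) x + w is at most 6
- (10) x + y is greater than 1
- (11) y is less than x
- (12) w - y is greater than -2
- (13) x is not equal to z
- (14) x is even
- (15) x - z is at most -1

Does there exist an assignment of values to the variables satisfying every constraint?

Satisfiable

Try x = 2, y = 0, z = 4, w = 1, v = 3.
Check constraint 1: y + v = 3; constraint 3: x - v = -1; constraint 4: x - w = 1. The remaining constraints are straightforward to verify.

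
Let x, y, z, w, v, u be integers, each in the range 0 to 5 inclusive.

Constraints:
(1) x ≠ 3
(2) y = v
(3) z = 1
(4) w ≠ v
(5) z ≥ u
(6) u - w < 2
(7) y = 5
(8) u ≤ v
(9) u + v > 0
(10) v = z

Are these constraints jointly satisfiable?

Unsatisfiable

Constraint 7 fixes y = 5 and constraint 3 fixes z = 1. Constraints 2 and 10 give y = v = z, so y = z. But 5 ≠ 1 — contradiction.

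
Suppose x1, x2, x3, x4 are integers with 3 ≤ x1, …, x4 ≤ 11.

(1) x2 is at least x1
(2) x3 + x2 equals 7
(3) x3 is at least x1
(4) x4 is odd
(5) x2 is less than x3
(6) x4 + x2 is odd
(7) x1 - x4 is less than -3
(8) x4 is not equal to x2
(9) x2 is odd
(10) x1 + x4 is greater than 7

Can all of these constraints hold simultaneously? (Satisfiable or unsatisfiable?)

Unsatisfiable

Constraint 4 makes x4 odd and constraint 9 makes x2 odd, so x4 + x2 must be even. Constraint 6 says x4 + x2 is odd — contradiction.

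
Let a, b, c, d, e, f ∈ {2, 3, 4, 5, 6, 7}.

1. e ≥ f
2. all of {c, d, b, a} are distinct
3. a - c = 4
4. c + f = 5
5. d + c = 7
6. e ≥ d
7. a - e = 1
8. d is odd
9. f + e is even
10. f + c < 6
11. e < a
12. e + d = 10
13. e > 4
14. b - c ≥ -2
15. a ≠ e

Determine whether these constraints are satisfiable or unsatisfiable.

Take a = 6, b = 3, c = 2, d = 5, e = 5, f = 3. Then constraint 3: a - c = 4; constraint 4: c + f = 5, and every other listed constraint is also met.

Satisfiable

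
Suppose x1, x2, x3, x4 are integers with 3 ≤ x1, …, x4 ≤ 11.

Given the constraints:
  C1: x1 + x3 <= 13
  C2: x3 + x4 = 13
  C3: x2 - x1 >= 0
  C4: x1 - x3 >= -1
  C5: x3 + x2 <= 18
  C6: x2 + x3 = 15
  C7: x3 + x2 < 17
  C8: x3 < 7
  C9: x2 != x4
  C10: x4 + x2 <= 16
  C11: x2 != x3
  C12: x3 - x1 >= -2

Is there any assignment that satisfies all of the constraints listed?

Satisfiable

Setting (x1, x2, x3, x4) = (6, 9, 6, 7) satisfies everything: constraint 1: x1 + x3 = 12; constraint 2: x3 + x4 = 13; constraint 3: x2 - x1 = 3, and the others follow.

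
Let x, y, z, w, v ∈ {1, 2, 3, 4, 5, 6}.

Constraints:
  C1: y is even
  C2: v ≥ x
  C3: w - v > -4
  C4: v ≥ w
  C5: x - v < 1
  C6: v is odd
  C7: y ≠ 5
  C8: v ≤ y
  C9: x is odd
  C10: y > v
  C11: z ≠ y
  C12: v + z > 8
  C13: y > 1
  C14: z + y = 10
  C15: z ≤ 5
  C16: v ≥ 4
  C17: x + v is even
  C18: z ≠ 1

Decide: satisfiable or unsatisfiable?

One satisfying assignment is x = 5, y = 6, z = 4, w = 4, v = 5.
For the less obvious constraints — constraint 3: w - v = -1; constraint 5: x - v = 0 — and the others hold by inspection.

Satisfiable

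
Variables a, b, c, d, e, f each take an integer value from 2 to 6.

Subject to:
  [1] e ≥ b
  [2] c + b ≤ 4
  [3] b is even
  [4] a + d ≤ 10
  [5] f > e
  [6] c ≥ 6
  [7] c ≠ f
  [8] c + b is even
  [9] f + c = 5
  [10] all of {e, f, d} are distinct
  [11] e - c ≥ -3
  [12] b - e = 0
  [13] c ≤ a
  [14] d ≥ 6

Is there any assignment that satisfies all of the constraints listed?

From constraints 6 and 13: a ≥ c ≥ 6. From constraint 14: d ≥ 6. Hence a + d ≥ 12. But constraint 4 requires a + d ≤ 10, and 10 < 12. Contradiction.

Unsatisfiable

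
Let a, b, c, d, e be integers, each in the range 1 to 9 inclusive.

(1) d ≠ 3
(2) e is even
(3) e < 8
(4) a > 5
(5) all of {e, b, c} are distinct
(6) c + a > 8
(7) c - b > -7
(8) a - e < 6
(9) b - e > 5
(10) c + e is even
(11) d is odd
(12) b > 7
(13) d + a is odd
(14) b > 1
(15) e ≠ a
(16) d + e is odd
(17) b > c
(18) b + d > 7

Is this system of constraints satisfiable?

One satisfying assignment is a = 6, b = 9, c = 4, d = 1, e = 2.
For the less obvious constraints — constraint 6: c + a = 10; constraint 7: c - b = -5; constraint 8: a - e = 4 — and the others hold by inspection.

Satisfiable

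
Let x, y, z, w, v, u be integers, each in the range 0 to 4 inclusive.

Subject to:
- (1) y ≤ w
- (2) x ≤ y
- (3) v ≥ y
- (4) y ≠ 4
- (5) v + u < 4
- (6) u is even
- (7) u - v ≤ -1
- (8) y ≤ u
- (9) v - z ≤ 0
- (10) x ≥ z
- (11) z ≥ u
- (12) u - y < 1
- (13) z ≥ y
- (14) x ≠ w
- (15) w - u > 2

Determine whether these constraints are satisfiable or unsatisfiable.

Unsatisfiable

Constraints 2, 7, 8, 9, and 10 give x ≤ y, y ≤ u, u < v, v ≤ z, z ≤ x. Chaining: x ≤ y ≤ u < v ≤ z ≤ x, which forces x < x — impossible.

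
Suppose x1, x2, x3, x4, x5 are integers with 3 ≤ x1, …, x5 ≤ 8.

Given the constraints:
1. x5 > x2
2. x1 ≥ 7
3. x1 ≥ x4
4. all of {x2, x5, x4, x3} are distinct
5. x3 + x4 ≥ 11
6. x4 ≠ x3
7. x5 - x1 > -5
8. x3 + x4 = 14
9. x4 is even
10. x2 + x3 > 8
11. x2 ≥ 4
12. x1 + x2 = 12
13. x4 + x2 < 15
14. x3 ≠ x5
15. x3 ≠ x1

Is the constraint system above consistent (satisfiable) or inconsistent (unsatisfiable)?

Satisfiable

One satisfying assignment is x1 = 8, x2 = 4, x3 = 6, x4 = 8, x5 = 5.
For the less obvious constraints — constraint 5: x3 + x4 = 14; constraint 7: x5 - x1 = -3; constraint 8: x3 + x4 = 14 — and the others hold by inspection.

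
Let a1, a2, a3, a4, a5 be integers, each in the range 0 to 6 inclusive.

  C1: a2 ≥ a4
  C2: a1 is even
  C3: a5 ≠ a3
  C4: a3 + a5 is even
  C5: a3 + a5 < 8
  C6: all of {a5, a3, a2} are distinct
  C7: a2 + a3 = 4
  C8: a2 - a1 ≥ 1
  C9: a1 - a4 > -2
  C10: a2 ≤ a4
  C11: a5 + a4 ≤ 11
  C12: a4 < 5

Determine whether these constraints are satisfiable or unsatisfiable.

Satisfiable

The assignment a1 = 2, a2 = 3, a3 = 1, a4 = 3, a5 = 5 works:
  constraint 5 holds since a3 + a5 = 6.
  constraint 7 holds since a2 + a3 = 4.
The rest check out directly.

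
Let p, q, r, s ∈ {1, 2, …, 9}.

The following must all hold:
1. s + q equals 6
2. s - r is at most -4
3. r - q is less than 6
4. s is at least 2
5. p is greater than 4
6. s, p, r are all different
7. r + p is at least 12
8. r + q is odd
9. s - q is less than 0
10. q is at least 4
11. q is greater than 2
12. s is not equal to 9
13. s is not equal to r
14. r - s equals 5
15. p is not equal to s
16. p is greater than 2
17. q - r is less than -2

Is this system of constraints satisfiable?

One satisfying assignment is p = 5, q = 4, r = 7, s = 2.
For the less obvious constraints — constraint 1: s + q = 6; constraint 2: s - r = -5 — and the others hold by inspection.

Satisfiable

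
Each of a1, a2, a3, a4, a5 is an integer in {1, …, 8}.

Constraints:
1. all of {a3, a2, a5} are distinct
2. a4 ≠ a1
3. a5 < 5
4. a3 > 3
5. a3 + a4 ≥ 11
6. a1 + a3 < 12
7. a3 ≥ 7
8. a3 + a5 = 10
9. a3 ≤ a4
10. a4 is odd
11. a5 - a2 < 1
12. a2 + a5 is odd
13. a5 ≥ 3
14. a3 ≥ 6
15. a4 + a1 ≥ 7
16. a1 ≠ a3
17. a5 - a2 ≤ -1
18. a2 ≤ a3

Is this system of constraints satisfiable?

Satisfiable

Setting (a1, a2, a3, a4, a5) = (2, 4, 7, 7, 3) satisfies everything: constraint 5: a3 + a4 = 14; constraint 6: a1 + a3 = 9, and the others follow.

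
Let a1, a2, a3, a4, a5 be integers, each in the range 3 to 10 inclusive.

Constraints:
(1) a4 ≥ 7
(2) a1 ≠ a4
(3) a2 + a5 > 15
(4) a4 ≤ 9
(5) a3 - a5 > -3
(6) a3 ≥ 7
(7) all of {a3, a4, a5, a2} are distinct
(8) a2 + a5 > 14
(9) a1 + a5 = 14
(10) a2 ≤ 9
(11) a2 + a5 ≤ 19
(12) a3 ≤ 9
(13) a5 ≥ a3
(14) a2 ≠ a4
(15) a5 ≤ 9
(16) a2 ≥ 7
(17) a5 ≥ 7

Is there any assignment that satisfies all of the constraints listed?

Unsatisfiable

Constraints 1, 4, 6, 10, 12, 15, 16, and 17 confine each of a3, a4, a5, a2 to the 3 values {7, …, 9}.
Constraint 7 requires all 4 of them to be distinct, but only 3 values are available — impossible by the pigeonhole principle.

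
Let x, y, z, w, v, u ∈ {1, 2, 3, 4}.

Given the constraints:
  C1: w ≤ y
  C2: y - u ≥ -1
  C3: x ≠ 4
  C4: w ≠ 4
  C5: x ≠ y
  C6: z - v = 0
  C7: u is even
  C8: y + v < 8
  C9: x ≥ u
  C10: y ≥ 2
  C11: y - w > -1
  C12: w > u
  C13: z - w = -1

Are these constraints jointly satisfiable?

Satisfiable

One satisfying assignment is x = 3, y = 4, z = 2, w = 3, v = 2, u = 2.
For the less obvious constraints — constraint 2: y - u = 2; constraint 6: z - v = 0 — and the others hold by inspection.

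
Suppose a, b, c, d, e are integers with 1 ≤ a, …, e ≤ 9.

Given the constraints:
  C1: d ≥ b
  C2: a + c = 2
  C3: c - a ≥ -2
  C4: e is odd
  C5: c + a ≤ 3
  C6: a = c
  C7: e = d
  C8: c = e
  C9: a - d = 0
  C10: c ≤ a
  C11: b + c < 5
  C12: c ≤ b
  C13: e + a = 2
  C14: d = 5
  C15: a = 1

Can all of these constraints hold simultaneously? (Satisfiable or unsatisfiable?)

Constraint 15 fixes a = 1 and constraint 14 fixes d = 5. Constraints 6, 7, and 8 give a = c = e = d, so a = d. But 1 ≠ 5 — contradiction.

Unsatisfiable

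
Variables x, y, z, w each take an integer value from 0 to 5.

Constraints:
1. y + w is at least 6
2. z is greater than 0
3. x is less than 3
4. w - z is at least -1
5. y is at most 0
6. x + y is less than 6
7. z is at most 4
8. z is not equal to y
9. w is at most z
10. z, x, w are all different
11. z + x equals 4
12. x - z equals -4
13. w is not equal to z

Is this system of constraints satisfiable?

Unsatisfiable

From constraint 5: y ≤ 0. From constraints 7 and 9: w ≤ z ≤ 4. Hence y + w ≤ 4. But constraint 1 requires y + w ≥ 6, and 6 > 4. Contradiction.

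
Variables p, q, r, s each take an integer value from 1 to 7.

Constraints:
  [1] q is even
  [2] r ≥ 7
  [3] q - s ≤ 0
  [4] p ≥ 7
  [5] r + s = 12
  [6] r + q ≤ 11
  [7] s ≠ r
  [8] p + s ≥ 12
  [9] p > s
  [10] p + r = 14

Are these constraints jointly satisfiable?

Satisfiable

The assignment p = 7, q = 4, r = 7, s = 5 works:
  constraint 3 holds since q - s = -1.
  constraint 5 holds since r + s = 12.
  constraint 6 holds since r + q = 11.
The rest check out directly.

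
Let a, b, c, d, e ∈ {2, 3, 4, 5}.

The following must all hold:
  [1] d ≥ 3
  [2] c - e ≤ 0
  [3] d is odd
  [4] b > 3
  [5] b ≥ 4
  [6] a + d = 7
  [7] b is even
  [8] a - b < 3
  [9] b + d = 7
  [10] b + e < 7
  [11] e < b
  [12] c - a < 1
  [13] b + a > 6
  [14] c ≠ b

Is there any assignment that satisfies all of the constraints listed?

Try a = 4, b = 4, c = 2, d = 3, e = 2.
Check constraint 2: c - e = 0; constraint 6: a + d = 7. The remaining constraints are straightforward to verify.

Satisfiable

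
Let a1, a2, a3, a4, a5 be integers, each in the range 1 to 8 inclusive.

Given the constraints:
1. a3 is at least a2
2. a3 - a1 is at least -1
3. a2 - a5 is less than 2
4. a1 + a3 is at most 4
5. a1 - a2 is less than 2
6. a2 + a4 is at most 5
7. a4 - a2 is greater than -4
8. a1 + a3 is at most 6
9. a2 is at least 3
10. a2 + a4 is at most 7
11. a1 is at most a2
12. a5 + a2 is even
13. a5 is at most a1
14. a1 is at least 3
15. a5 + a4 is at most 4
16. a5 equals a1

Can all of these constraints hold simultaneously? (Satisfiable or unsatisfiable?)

From constraint 14: a1 ≥ 3. From constraints 1 and 9: a3 ≥ a2 ≥ 3. Hence a1 + a3 ≥ 6. But constraint 4 requires a1 + a3 ≤ 4, and 4 < 6. Contradiction.

Unsatisfiable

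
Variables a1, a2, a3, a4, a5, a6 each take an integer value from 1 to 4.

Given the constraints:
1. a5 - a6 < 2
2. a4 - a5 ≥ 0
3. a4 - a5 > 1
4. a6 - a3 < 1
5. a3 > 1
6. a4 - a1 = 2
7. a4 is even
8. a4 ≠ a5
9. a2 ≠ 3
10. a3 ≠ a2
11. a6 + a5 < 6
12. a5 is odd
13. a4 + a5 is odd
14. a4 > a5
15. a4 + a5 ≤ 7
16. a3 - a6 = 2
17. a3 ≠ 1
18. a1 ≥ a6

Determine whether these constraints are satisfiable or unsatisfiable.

Setting (a1, a2, a3, a4, a5, a6) = (2, 2, 4, 4, 1, 2) satisfies everything: constraint 1: a5 - a6 = -1; constraint 2: a4 - a5 = 3; constraint 3: a4 - a5 = 3, and the others follow.

Satisfiable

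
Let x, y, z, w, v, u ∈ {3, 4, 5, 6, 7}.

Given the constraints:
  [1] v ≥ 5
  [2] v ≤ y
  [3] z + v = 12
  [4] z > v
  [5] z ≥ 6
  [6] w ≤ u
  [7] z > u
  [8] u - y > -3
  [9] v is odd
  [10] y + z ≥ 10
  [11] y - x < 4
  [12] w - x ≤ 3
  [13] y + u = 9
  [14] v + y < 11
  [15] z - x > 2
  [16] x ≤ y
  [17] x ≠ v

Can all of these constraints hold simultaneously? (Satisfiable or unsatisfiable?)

Satisfiable

Try x = 3, y = 5, z = 7, w = 3, v = 5, u = 4.
Check constraint 3: z + v = 12; constraint 8: u - y = -1. The remaining constraints are straightforward to verify.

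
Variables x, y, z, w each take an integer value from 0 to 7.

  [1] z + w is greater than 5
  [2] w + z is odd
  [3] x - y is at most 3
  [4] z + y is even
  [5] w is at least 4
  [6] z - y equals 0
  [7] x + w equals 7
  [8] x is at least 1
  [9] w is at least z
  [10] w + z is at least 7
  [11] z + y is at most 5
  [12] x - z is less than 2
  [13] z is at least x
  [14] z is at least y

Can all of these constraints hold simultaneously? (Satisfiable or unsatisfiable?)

Take x = 2, y = 2, z = 2, w = 5. Then constraint 1: z + w = 7; constraint 3: x - y = 0, and every other listed constraint is also met.

Satisfiable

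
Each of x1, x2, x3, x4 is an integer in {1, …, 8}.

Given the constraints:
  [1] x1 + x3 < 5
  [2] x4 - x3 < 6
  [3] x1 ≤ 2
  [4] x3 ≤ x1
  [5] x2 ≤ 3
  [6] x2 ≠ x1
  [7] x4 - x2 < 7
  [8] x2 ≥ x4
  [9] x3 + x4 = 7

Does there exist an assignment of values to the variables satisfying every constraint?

From constraints 3 and 4: x3 ≤ x1 ≤ 2. From constraints 5 and 8: x4 ≤ x2 ≤ 3. Hence x3 + x4 ≤ 5. But constraint 9 requires x3 + x4 = 7, and 7 > 5. Contradiction.

Unsatisfiable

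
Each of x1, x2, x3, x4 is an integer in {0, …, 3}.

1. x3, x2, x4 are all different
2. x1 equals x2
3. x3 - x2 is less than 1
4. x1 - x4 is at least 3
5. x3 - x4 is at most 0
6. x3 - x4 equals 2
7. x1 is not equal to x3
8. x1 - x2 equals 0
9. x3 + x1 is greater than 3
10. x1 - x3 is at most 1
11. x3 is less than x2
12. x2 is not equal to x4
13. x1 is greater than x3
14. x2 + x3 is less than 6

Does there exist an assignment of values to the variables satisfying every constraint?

Unsatisfiable

Constraints 4, 5, and 10 give x4 − x3 ≥ 0, x3 − x1 ≥ -1, x1 − x4 ≥ 3.
Adding all 3 inequalities: the left sides telescope to 0, and the right sides sum to 0 + (-1) + 3 = 2. So 0 ≥ 2, which is false.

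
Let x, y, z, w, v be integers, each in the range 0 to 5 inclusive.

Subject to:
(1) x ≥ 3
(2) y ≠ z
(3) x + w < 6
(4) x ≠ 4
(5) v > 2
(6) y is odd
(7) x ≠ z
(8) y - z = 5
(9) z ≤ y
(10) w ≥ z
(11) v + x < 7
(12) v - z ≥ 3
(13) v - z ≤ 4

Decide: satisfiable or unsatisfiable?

Satisfiable

One satisfying assignment is x = 3, y = 5, z = 0, w = 1, v = 3.
For the less obvious constraints — constraint 3: x + w = 4; constraint 8: y - z = 5; constraint 11: v + x = 6 — and the others hold by inspection.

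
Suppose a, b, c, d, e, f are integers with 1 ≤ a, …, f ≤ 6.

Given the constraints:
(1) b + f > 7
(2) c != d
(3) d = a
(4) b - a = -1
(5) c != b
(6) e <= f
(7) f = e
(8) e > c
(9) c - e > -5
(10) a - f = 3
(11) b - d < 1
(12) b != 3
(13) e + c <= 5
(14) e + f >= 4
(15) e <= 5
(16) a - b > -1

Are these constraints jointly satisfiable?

Setting (a, b, c, d, e, f) = (6, 5, 1, 6, 3, 3) satisfies everything: constraint 1: b + f = 8; constraint 4: b - a = -1, and the others follow.

Satisfiable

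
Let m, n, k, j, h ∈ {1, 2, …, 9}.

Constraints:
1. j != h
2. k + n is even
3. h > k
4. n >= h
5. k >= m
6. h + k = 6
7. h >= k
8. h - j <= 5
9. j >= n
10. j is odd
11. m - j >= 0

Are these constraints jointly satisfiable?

Unsatisfiable

Constraints 3, 4, 5, 9, and 11 give m ≤ k, k < h, h ≤ n, n ≤ j, j ≤ m. Chaining: m ≤ k < h ≤ n ≤ j ≤ m, which forces m < m — impossible.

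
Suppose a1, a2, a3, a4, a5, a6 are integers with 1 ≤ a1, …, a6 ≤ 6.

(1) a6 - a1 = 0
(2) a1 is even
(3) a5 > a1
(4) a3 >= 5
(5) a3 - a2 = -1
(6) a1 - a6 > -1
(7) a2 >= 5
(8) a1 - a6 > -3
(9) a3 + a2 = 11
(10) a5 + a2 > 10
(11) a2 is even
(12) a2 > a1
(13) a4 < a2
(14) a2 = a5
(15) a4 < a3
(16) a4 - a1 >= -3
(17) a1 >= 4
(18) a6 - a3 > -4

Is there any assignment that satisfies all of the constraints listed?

Satisfiable

The assignment a1 = 4, a2 = 6, a3 = 5, a4 = 3, a5 = 6, a6 = 4 works:
  constraint 1 holds since a6 - a1 = 0.
  constraint 5 holds since a3 - a2 = -1.
The rest check out directly.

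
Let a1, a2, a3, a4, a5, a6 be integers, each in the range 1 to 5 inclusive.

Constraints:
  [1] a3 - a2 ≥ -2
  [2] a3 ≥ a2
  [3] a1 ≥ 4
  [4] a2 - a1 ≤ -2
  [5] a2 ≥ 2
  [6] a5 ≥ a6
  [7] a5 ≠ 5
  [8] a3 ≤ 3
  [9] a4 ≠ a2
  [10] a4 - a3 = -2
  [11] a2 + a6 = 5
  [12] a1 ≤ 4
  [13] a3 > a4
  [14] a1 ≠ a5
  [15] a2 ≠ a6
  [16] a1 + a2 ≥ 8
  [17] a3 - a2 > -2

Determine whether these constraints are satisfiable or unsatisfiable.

Unsatisfiable

From constraint 12: a1 ≤ 4. From constraints 2 and 8: a2 ≤ a3 ≤ 3. Hence a1 + a2 ≤ 7. But constraint 16 requires a1 + a2 ≥ 8, and 8 > 7. Contradiction.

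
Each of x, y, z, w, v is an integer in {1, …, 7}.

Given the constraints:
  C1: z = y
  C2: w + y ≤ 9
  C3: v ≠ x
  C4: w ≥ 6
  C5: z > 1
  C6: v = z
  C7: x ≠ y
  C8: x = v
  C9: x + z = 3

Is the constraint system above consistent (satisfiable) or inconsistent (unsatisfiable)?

From constraints 1, 6, and 8, x = v = z = y, so x = y. But constraint 7 says x ≠ y. Contradiction.

Unsatisfiable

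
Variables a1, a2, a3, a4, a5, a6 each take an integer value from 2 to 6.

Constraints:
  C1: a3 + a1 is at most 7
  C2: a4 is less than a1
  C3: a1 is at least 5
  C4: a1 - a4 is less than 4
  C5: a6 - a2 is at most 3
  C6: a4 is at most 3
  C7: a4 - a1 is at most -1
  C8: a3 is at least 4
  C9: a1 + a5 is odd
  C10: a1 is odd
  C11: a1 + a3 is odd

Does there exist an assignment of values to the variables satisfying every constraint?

From constraint 8: a3 ≥ 4. From constraint 3: a1 ≥ 5. Hence a3 + a1 ≥ 9. But constraint 1 requires a3 + a1 ≤ 7, and 7 < 9. Contradiction.

Unsatisfiable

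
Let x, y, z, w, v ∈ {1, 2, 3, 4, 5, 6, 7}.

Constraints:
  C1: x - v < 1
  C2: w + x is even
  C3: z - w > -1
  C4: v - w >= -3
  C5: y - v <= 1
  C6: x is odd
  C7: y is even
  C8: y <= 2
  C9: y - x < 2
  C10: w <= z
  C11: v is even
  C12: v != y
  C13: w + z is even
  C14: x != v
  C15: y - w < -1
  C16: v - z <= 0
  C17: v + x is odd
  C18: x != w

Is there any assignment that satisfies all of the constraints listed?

Satisfiable

Try x = 3, y = 2, z = 7, w = 5, v = 4.
Check constraint 1: x - v = -1; constraint 3: z - w = 2; constraint 4: v - w = -1. The remaining constraints are straightforward to verify.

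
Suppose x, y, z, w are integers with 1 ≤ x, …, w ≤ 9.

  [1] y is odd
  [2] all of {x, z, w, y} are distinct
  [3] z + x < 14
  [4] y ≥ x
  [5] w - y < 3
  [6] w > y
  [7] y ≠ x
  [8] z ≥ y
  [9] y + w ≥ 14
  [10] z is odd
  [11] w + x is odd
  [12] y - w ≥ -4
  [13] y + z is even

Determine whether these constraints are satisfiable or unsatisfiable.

Setting (x, y, z, w) = (3, 7, 9, 8) satisfies everything: constraint 3: z + x = 12; constraint 5: w - y = 1, and the others follow.

Satisfiable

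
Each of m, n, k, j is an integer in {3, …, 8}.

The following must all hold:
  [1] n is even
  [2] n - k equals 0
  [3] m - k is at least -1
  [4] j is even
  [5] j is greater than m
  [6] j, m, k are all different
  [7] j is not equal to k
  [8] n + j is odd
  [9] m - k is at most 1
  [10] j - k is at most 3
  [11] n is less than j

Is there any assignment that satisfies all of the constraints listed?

Unsatisfiable

Constraint 1 makes n even and constraint 4 makes j even, so n + j must be even. Constraint 8 says n + j is odd — contradiction.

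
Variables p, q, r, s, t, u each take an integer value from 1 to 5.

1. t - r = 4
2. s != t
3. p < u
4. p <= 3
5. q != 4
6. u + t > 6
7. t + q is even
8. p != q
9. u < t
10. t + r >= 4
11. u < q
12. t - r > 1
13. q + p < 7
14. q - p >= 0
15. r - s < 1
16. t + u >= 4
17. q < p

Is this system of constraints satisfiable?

Constraints 3, 11, and 17 give u < q, q < p, p < u. Chaining: u < q < p < u, which forces u < u — impossible.

Unsatisfiable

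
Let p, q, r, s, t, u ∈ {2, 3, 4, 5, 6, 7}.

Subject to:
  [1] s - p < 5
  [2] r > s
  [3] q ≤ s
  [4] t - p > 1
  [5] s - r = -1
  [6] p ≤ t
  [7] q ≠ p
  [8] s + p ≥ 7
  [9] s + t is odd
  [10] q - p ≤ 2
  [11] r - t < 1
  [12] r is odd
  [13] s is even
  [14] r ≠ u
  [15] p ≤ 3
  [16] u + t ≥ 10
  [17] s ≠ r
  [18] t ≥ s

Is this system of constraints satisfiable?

Satisfiable

One satisfying assignment is p = 3, q = 5, r = 7, s = 6, t = 7, u = 3.
For the less obvious constraints — constraint 1: s - p = 3; constraint 4: t - p = 4 — and the others hold by inspection.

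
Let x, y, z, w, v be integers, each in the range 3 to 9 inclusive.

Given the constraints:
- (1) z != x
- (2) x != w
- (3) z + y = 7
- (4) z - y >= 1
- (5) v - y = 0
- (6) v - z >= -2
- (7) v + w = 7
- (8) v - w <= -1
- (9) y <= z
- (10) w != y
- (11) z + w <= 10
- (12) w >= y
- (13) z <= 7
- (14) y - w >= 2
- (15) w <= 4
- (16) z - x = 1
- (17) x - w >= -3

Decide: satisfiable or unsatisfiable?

Unsatisfiable

Constraints 4, 6, 8, and 14 give w − v ≥ 1, v − z ≥ -2, z − y ≥ 1, y − w ≥ 2.
Adding all 4 inequalities: the left sides telescope to 0, and the right sides sum to 1 + (-2) + 1 + 2 = 2. So 0 ≥ 2, which is false.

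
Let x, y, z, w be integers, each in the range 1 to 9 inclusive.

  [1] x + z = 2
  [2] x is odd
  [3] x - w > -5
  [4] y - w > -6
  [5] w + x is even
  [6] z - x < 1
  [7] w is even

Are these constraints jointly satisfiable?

Constraint 7 makes w even and constraint 2 makes x odd, so w + x must be odd. Constraint 5 says w + x is even — contradiction.

Unsatisfiable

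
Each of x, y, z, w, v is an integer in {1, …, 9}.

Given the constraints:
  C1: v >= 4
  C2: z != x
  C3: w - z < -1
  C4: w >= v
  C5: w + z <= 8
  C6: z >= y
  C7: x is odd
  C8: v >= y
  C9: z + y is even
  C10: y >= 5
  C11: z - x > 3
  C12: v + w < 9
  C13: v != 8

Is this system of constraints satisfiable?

From constraints 1 and 4: w ≥ v ≥ 4. From constraints 6 and 10: z ≥ y ≥ 5. Hence w + z ≥ 9. But constraint 5 requires w + z ≤ 8, and 8 < 9. Contradiction.

Unsatisfiable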